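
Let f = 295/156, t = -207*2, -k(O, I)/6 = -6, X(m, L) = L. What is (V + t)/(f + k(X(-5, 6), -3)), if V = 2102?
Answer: 263328/5911 ≈ 44.549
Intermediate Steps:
k(O, I) = 36 (k(O, I) = -6*(-6) = 36)
t = -414
f = 295/156 (f = 295*(1/156) = 295/156 ≈ 1.8910)
(V + t)/(f + k(X(-5, 6), -3)) = (2102 - 414)/(295/156 + 36) = 1688/(5911/156) = 1688*(156/5911) = 263328/5911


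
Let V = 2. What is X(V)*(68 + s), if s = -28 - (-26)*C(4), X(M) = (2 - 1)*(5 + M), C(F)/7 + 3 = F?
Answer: 1554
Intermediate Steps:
C(F) = -21 + 7*F
X(M) = 5 + M (X(M) = 1*(5 + M) = 5 + M)
s = 154 (s = -28 - (-26)*(-21 + 7*4) = -28 - (-26)*(-21 + 28) = -28 - (-26)*7 = -28 - 1*(-182) = -28 + 182 = 154)
X(V)*(68 + s) = (5 + 2)*(68 + 154) = 7*222 = 1554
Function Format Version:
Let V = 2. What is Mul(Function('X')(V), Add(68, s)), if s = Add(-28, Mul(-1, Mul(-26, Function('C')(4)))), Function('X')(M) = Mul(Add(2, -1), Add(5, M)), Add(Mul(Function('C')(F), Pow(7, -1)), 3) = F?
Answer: 1554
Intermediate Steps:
Function('C')(F) = Add(-21, Mul(7, F))
Function('X')(M) = Add(5, M) (Function('X')(M) = Mul(1, Add(5, M)) = Add(5, M))
s = 154 (s = Add(-28, Mul(-1, Mul(-26, Add(-21, Mul(7, 4))))) = Add(-28, Mul(-1, Mul(-26, Add(-21, 28)))) = Add(-28, Mul(-1, Mul(-26, 7))) = Add(-28, Mul(-1, -182)) = Add(-28, 182) = 154)
Mul(Function('X')(V), Add(68, s)) = Mul(Add(5, 2), Add(68, 154)) = Mul(7, 222) = 1554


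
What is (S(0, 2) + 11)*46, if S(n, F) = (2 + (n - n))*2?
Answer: 690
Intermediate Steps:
S(n, F) = 4 (S(n, F) = (2 + 0)*2 = 2*2 = 4)
(S(0, 2) + 11)*46 = (4 + 11)*46 = 15*46 = 690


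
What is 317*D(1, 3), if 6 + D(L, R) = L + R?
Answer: -634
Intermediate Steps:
D(L, R) = -6 + L + R (D(L, R) = -6 + (L + R) = -6 + L + R)
317*D(1, 3) = 317*(-6 + 1 + 3) = 317*(-2) = -634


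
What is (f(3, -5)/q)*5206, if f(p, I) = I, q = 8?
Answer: -13015/4 ≈ -3253.8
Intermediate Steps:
(f(3, -5)/q)*5206 = -5/8*5206 = -13015/4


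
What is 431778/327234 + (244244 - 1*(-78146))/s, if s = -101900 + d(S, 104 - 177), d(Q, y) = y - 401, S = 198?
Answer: -5107844024/2791687793 ≈ -1.8297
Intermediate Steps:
d(Q, y) = -401 + y
s = -102374 (s = -101900 + (-401 + (104 - 177)) = -101900 + (-401 - 73) = -101900 - 474 = -102374)
431778/327234 + (244244 - 1*(-78146))/s = 431778/327234 + (244244 - 1*(-78146))/(-102374) = 431778*(1/327234) + (244244 + 78146)*(-1/102374) = 71963/54539 + 322390*(-1/102374) = 71963/54539 - 161195/51187 = -5107844024/2791687793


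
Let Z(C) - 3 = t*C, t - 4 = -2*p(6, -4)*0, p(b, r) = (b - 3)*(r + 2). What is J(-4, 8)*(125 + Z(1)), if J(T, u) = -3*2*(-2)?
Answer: 1584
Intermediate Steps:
p(b, r) = (-3 + b)*(2 + r)
t = 4 (t = 4 - 2*(-6 - 3*(-4) + 2*6 + 6*(-4))*0 = 4 - 2*(-6 + 12 + 12 - 24)*0 = 4 - 2*(-6)*0 = 4 + 12*0 = 4 + 0 = 4)
Z(C) = 3 + 4*C
J(T, u) = 12 (J(T, u) = -6*(-2) = 12)
J(-4, 8)*(125 + Z(1)) = 12*(125 + (3 + 4*1)) = 12*(125 + (3 + 4)) = 12*(125 + 7) = 12*132 = 1584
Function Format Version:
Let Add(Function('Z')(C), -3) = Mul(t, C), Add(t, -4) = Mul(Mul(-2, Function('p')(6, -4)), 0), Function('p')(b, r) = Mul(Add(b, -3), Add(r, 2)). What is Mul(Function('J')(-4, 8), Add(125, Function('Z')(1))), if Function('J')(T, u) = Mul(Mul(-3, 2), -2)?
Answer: 1584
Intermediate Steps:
Function('p')(b, r) = Mul(Add(-3, b), Add(2, r))
t = 4 (t = Add(4, Mul(Mul(-2, Add(-6, Mul(-3, -4), Mul(2, 6), Mul(6, -4))), 0)) = Add(4, Mul(Mul(-2, Add(-6, 12, 12, -24)), 0)) = Add(4, Mul(Mul(-2, -6), 0)) = Add(4, Mul(12, 0)) = Add(4, 0) = 4)
Function('Z')(C) = Add(3, Mul(4, C))
Function('J')(T, u) = 12 (Function('J')(T, u) = Mul(-6, -2) = 12)
Mul(Function('J')(-4, 8), Add(125, Function('Z')(1))) = Mul(12, Add(125, Add(3, Mul(4, 1)))) = Mul(12, Add(125, Add(3, 4))) = Mul(12, Add(125, 7)) = Mul(12, 132) = 1584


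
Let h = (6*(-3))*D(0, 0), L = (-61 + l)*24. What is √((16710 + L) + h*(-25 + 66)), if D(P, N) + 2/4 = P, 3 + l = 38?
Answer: √16455 ≈ 128.28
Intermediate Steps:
l = 35 (l = -3 + 38 = 35)
D(P, N) = -½ + P
L = -624 (L = (-61 + 35)*24 = -26*24 = -624)
h = 9 (h = (6*(-3))*(-½ + 0) = -18*(-½) = 9)
√((16710 + L) + h*(-25 + 66)) = √((16710 - 624) + 9*(-25 + 66)) = √(16086 + 9*41) = √(16086 + 369) = √16455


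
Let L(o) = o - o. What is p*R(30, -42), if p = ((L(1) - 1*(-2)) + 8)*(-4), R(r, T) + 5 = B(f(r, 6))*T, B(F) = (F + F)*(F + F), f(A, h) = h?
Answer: 242120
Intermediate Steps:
L(o) = 0
B(F) = 4*F**2 (B(F) = (2*F)*(2*F) = 4*F**2)
R(r, T) = -5 + 144*T (R(r, T) = -5 + (4*6**2)*T = -5 + (4*36)*T = -5 + 144*T)
p = -40 (p = ((0 - 1*(-2)) + 8)*(-4) = ((0 + 2) + 8)*(-4) = (2 + 8)*(-4) = 10*(-4) = -40)
p*R(30, -42) = -40*(-5 + 144*(-42)) = -40*(-5 - 6048) = -40*(-6053) = 242120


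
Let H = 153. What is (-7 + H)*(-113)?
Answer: -16498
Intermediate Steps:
(-7 + H)*(-113) = (-7 + 153)*(-113) = 146*(-113) = -16498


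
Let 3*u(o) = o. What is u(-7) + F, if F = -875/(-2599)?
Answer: -15568/7797 ≈ -1.9967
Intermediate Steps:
F = 875/2599 (F = -875*(-1/2599) = 875/2599 ≈ 0.33667)
u(o) = o/3
u(-7) + F = (1/3)*(-7) + 875/2599 = -7/3 + 875/2599 = -15568/7797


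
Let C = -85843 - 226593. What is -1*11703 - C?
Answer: 300733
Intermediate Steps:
C = -312436
-1*11703 - C = -1*11703 - 1*(-312436) = -11703 + 312436 = 300733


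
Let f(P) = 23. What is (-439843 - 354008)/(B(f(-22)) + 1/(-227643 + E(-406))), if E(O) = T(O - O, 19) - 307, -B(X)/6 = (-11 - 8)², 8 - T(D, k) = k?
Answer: 180967067811/493763527 ≈ 366.51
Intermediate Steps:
T(D, k) = 8 - k
B(X) = -2166 (B(X) = -6*(-11 - 8)² = -6*(-19)² = -6*361 = -2166)
E(O) = -318 (E(O) = (8 - 1*19) - 307 = (8 - 19) - 307 = -11 - 307 = -318)
(-439843 - 354008)/(B(f(-22)) + 1/(-227643 + E(-406))) = (-439843 - 354008)/(-2166 + 1/(-227643 - 318)) = -793851/(-2166 + 1/(-227961)) = -793851/(-2166 - 1/227961) = -793851/(-493763527/227961) = -793851*(-227961/493763527) = 180967067811/493763527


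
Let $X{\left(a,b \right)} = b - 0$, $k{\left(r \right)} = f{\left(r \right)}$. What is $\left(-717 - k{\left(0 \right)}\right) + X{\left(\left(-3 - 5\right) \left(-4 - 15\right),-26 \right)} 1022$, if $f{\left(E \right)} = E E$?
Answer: $-27289$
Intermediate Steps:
$f{\left(E \right)} = E^{2}$
$k{\left(r \right)} = r^{2}$
$X{\left(a,b \right)} = b$ ($X{\left(a,b \right)} = b + 0 = b$)
$\left(-717 - k{\left(0 \right)}\right) + X{\left(\left(-3 - 5\right) \left(-4 - 15\right),-26 \right)} 1022 = \left(-717 - 0^{2}\right) - 26572 = \left(-717 - 0\right) - 26572 = \left(-717 + 0\right) - 26572 = -717 - 26572 = -27289$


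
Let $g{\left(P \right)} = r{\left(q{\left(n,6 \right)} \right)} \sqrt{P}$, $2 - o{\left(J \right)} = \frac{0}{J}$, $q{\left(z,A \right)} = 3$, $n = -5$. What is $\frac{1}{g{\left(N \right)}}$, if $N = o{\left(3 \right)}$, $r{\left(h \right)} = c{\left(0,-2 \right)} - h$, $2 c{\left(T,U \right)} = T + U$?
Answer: $- \frac{\sqrt{2}}{8} \approx -0.17678$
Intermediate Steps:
$c{\left(T,U \right)} = \frac{T}{2} + \frac{U}{2}$ ($c{\left(T,U \right)} = \frac{T + U}{2} = \frac{T}{2} + \frac{U}{2}$)
$r{\left(h \right)} = -1 - h$ ($r{\left(h \right)} = \left(\frac{1}{2} \cdot 0 + \frac{1}{2} \left(-2\right)\right) - h = \left(0 - 1\right) - h = -1 - h$)
$o{\left(J \right)} = 2$ ($o{\left(J \right)} = 2 - \frac{0}{J} = 2 - 0 = 2 + 0 = 2$)
$N = 2$
$g{\left(P \right)} = - 4 \sqrt{P}$ ($g{\left(P \right)} = \left(-1 - 3\right) \sqrt{P} = - 4 \sqrt{P}$)
$\frac{1}{g{\left(N \right)}} = \frac{1}{\left(-4\right) \sqrt{2}} = - \frac{\sqrt{2}}{8}$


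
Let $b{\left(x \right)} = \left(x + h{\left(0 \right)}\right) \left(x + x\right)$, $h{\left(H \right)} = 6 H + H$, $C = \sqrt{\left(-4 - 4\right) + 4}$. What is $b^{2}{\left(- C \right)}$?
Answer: $64$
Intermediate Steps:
$C = 2 i$ ($C = \sqrt{\left(-4 - 4\right) + 4} = \sqrt{-8 + 4} = \sqrt{-4} = 2 i \approx 2.0 i$)
$h{\left(H \right)} = 7 H$
$b{\left(x \right)} = 2 x^{2}$ ($b{\left(x \right)} = \left(x + 7 \cdot 0\right) \left(x + x\right) = \left(x + 0\right) 2 x = x 2 x = 2 x^{2}$)
$b^{2}{\left(- C \right)} = \left(2 \left(- 2 i\right)^{2}\right)^{2} = \left(2 \left(-4\right)\right)^{2} = \left(-8\right)^{2} = 64$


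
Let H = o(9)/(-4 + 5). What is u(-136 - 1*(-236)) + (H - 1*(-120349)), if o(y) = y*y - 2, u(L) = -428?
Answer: 120000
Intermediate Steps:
o(y) = -2 + y² (o(y) = y² - 2 = -2 + y²)
H = 79 (H = (-2 + 9²)/(-4 + 5) = (-2 + 81)/1 = 79*1 = 79)
u(-136 - 1*(-236)) + (H - 1*(-120349)) = -428 + (79 - 1*(-120349)) = -428 + (79 + 120349) = -428 + 120428 = 120000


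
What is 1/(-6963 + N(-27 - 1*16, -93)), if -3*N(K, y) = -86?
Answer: -3/20803 ≈ -0.00014421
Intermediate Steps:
N(K, y) = 86/3 (N(K, y) = -⅓*(-86) = 86/3)
1/(-6963 + N(-27 - 1*16, -93)) = 1/(-6963 + 86/3) = 1/(-20803/3) = -3/20803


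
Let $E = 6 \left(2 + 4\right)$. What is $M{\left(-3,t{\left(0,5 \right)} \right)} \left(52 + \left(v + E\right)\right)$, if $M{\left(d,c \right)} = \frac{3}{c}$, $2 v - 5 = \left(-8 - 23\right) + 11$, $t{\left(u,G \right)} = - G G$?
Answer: $- \frac{483}{50} \approx -9.66$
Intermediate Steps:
$t{\left(u,G \right)} = - G^{2}$
$v = - \frac{15}{2}$ ($v = \frac{5}{2} + \frac{\left(-8 - 23\right) + 11}{2} = \frac{5}{2} + \frac{-31 + 11}{2} = \frac{5}{2} + \frac{1}{2} \left(-20\right) = \frac{5}{2} - 10 = - \frac{15}{2} \approx -7.5$)
$E = 36$ ($E = 6 \cdot 6 = 36$)
$M{\left(-3,t{\left(0,5 \right)} \right)} \left(52 + \left(v + E\right)\right) = \frac{3}{\left(-1\right) 5^{2}} \left(52 + \left(- \frac{15}{2} + 36\right)\right) = \frac{3}{\left(-1\right) 25} \left(52 + \frac{57}{2}\right) = \frac{3}{-25} \cdot \frac{161}{2} = 3 \left(- \frac{1}{25}\right) \frac{161}{2} = \left(- \frac{3}{25}\right) \frac{161}{2} = - \frac{483}{50}$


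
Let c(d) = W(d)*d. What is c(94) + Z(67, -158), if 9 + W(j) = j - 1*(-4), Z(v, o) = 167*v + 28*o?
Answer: 15131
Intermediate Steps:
Z(v, o) = 28*o + 167*v
W(j) = -5 + j (W(j) = -9 + (j - 1*(-4)) = -9 + (j + 4) = -9 + (4 + j) = -5 + j)
c(d) = d*(-5 + d) (c(d) = (-5 + d)*d = d*(-5 + d))
c(94) + Z(67, -158) = 94*(-5 + 94) + (28*(-158) + 167*67) = 94*89 + (-4424 + 11189) = 8366 + 6765 = 15131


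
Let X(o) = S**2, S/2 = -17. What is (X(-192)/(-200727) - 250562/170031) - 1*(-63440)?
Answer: 721714938744290/11376604179 ≈ 63439.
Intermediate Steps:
S = -34 (S = 2*(-17) = -34)
X(o) = 1156 (X(o) = (-34)**2 = 1156)
(X(-192)/(-200727) - 250562/170031) - 1*(-63440) = (1156/(-200727) - 250562/170031) - 1*(-63440) = (1156*(-1/200727) - 250562*1/170031) + 63440 = (-1156/200727 - 250562/170031) + 63440 = -16830371470/11376604179 + 63440 = 721714938744290/11376604179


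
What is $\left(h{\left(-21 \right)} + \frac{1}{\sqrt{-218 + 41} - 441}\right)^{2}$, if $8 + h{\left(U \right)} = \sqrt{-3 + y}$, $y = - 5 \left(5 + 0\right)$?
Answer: $\frac{\left(1 + 2 \left(-441 + i \sqrt{177}\right) \left(-4 + i \sqrt{7}\right)\right)^{2}}{\left(-441 + i \sqrt{177}\right)^{2}} \approx 36.037 - 84.687 i$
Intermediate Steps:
$y = -25$ ($y = \left(-5\right) 5 = -25$)
$h{\left(U \right)} = -8 + 2 i \sqrt{7}$ ($h{\left(U \right)} = -8 + \sqrt{-3 - 25} = -8 + \sqrt{-28} = -8 + 2 i \sqrt{7}$)
$\left(h{\left(-21 \right)} + \frac{1}{\sqrt{-218 + 41} - 441}\right)^{2} = \left(\left(-8 + 2 i \sqrt{7}\right) + \frac{1}{\sqrt{-218 + 41} - 441}\right)^{2} = \left(\left(-8 + 2 i \sqrt{7}\right) + \frac{1}{\sqrt{-177} - 441}\right)^{2} = \left(\left(-8 + 2 i \sqrt{7}\right) + \frac{1}{i \sqrt{177} - 441}\right)^{2} = \left(\left(-8 + 2 i \sqrt{7}\right) + \frac{1}{-441 + i \sqrt{177}}\right)^{2} = \left(-8 + \frac{1}{-441 + i \sqrt{177}} + 2 i \sqrt{7}\right)^{2}$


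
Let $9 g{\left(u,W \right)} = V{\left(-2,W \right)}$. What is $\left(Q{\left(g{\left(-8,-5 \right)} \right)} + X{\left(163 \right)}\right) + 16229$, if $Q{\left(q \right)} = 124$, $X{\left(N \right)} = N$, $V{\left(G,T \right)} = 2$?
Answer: $16516$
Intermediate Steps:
$g{\left(u,W \right)} = \frac{2}{9}$ ($g{\left(u,W \right)} = \frac{1}{9} \cdot 2 = \frac{2}{9}$)
$\left(Q{\left(g{\left(-8,-5 \right)} \right)} + X{\left(163 \right)}\right) + 16229 = \left(124 + 163\right) + 16229 = 287 + 16229 = 16516$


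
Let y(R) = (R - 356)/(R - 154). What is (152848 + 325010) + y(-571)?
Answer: 346447977/725 ≈ 4.7786e+5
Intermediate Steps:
y(R) = (-356 + R)/(-154 + R)
(152848 + 325010) + y(-571) = (152848 + 325010) + (-356 - 571)/(-154 - 571) = 477858 - 927/(-725) = 477858 - 1/725*(-927) = 477858 + 927/725 = 346447977/725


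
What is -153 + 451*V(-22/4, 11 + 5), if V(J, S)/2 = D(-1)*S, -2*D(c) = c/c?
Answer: -7369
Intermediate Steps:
D(c) = -½ (D(c) = -c/(2*c) = -½*1 = -½)
V(J, S) = -S (V(J, S) = 2*(-S/2) = -S)
-153 + 451*V(-22/4, 11 + 5) = -153 + 451*(-(11 + 5)) = -153 + 451*(-1*16) = -153 + 451*(-16) = -153 - 7216 = -7369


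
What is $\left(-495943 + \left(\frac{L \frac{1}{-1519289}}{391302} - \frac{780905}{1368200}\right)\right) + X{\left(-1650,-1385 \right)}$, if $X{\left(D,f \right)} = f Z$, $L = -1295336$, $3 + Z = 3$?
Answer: $- \frac{40339853045078176759919}{81339602777715960} \approx -4.9594 \cdot 10^{5}$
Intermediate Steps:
$Z = 0$ ($Z = -3 + 3 = 0$)
$X{\left(D,f \right)} = 0$ ($X{\left(D,f \right)} = f 0 = 0$)
$\left(-495943 + \left(\frac{L \frac{1}{-1519289}}{391302} - \frac{780905}{1368200}\right)\right) + X{\left(-1650,-1385 \right)} = \left(-495943 - \left(\frac{156181}{273640} - \frac{\left(-1295336\right) \frac{1}{-1519289}}{391302}\right)\right) + 0 = \left(-495943 - \left(\frac{156181}{273640} - \left(-1295336\right) \left(- \frac{1}{1519289}\right) \frac{1}{391302}\right)\right) + 0 = \left(-495943 + \left(\frac{1295336}{1519289} \cdot \frac{1}{391302} - \frac{156181}{273640}\right)\right) + 0 = \left(-495943 + \left(\frac{647668}{297250412139} - \frac{156181}{273640}\right)\right) + 0 = \left(-495943 - \frac{46424689390409639}{81339602777715960}\right) + 0 = - \frac{40339853045078176759919}{81339602777715960} + 0 = - \frac{40339853045078176759919}{81339602777715960}$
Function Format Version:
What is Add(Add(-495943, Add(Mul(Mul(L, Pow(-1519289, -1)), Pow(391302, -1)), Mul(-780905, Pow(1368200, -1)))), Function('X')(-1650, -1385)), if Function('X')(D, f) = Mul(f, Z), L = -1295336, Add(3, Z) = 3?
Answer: Rational(-40339853045078176759919, 81339602777715960) ≈ -4.9594e+5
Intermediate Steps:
Z = 0 (Z = Add(-3, 3) = 0)
Function('X')(D, f) = 0 (Function('X')(D, f) = Mul(f, 0) = 0)
Add(Add(-495943, Add(Mul(Mul(L, Pow(-1519289, -1)), Pow(391302, -1)), Mul(-780905, Pow(1368200, -1)))), Function('X')(-1650, -1385)) = Add(Add(-495943, Add(Mul(Mul(-1295336, Pow(-1519289, -1)), Pow(391302, -1)), Mul(-780905, Pow(1368200, -1)))), 0) = Add(Add(-495943, Add(Mul(Mul(-1295336, Rational(-1, 1519289)), Rational(1, 391302)), Mul(-780905, Rational(1, 1368200)))), 0) = Add(Add(-495943, Add(Mul(Rational(1295336, 1519289), Rational(1, 391302)), Rational(-156181, 273640))), 0) = Add(Add(-495943, Add(Rational(647668, 297250412139), Rational(-156181, 273640))), 0) = Add(Add(-495943, Rational(-46424689390409639, 81339602777715960)), 0) = Add(Rational(-40339853045078176759919, 81339602777715960), 0) = Rational(-40339853045078176759919, 81339602777715960)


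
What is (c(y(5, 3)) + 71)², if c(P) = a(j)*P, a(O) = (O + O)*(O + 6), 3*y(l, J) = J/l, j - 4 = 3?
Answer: 288369/25 ≈ 11535.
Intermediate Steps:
j = 7 (j = 4 + 3 = 7)
y(l, J) = J/(3*l) (y(l, J) = (J/l)/3 = J/(3*l))
a(O) = 2*O*(6 + O) (a(O) = (2*O)*(6 + O) = 2*O*(6 + O))
c(P) = 182*P (c(P) = (2*7*(6 + 7))*P = (2*7*13)*P = 182*P)
(c(y(5, 3)) + 71)² = (182*((⅓)*3/5) + 71)² = (182*((⅓)*3*(⅕)) + 71)² = (182*(⅕) + 71)² = (182/5 + 71)² = (537/5)² = 288369/25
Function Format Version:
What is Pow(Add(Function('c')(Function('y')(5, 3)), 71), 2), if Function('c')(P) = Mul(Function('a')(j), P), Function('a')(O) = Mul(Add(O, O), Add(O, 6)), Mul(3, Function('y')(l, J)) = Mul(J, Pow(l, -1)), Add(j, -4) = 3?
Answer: Rational(288369, 25) ≈ 11535.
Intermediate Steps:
j = 7 (j = Add(4, 3) = 7)
Function('y')(l, J) = Mul(Rational(1, 3), J, Pow(l, -1)) (Function('y')(l, J) = Mul(Rational(1, 3), Mul(J, Pow(l, -1))) = Mul(Rational(1, 3), J, Pow(l, -1)))
Function('a')(O) = Mul(2, O, Add(6, O)) (Function('a')(O) = Mul(Mul(2, O), Add(6, O)) = Mul(2, O, Add(6, O)))
Function('c')(P) = Mul(182, P) (Function('c')(P) = Mul(Mul(2, 7, Add(6, 7)), P) = Mul(Mul(2, 7, 13), P) = Mul(182, P))
Pow(Add(Function('c')(Function('y')(5, 3)), 71), 2) = Pow(Add(Mul(182, Mul(Rational(1, 3), 3, Pow(5, -1))), 71), 2) = Pow(Add(Mul(182, Mul(Rational(1, 3), 3, Rational(1, 5))), 71), 2) = Pow(Add(Mul(182, Rational(1, 5)), 71), 2) = Pow(Add(Rational(182, 5), 71), 2) = Pow(Rational(537, 5), 2) = Rational(288369, 25)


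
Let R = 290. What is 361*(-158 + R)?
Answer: 47652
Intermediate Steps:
361*(-158 + R) = 361*(-158 + 290) = 361*132 = 47652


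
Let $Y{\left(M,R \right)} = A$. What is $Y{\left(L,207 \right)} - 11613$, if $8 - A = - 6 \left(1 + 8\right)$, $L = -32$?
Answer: $-11551$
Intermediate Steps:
$A = 62$ ($A = 8 - - 6 \left(1 + 8\right) = 8 - \left(-6\right) 9 = 8 - -54 = 8 + 54 = 62$)
$Y{\left(M,R \right)} = 62$
$Y{\left(L,207 \right)} - 11613 = 62 - 11613 = -11551$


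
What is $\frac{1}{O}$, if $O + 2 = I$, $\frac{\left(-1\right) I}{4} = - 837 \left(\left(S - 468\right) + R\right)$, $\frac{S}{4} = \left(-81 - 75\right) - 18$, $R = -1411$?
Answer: $- \frac{1}{8621102} \approx -1.1599 \cdot 10^{-7}$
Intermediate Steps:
$S = -696$ ($S = 4 \left(\left(-81 - 75\right) - 18\right) = 4 \left(-156 - 18\right) = 4 \left(-174\right) = -696$)
$I = -8621100$ ($I = - 4 \left(- 837 \left(\left(-696 - 468\right) - 1411\right)\right) = - 4 \left(- 837 \left(-1164 - 1411\right)\right) = - 4 \left(\left(-837\right) \left(-2575\right)\right) = \left(-4\right) 2155275 = -8621100$)
$O = -8621102$ ($O = -2 - 8621100 = -8621102$)
$\frac{1}{O} = \frac{1}{-8621102} = - \frac{1}{8621102}$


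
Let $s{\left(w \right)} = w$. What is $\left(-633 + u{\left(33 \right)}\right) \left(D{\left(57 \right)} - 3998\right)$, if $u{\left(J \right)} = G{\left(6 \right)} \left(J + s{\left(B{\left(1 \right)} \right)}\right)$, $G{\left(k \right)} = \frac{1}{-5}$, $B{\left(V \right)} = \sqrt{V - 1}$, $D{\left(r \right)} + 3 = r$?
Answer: $\frac{12612912}{5} \approx 2.5226 \cdot 10^{6}$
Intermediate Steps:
$D{\left(r \right)} = -3 + r$
$B{\left(V \right)} = \sqrt{-1 + V}$
$G{\left(k \right)} = - \frac{1}{5}$
$u{\left(J \right)} = - \frac{J}{5}$ ($u{\left(J \right)} = - \frac{J + \sqrt{-1 + 1}}{5} = - \frac{J + \sqrt{0}}{5} = - \frac{J + 0}{5} = - \frac{J}{5}$)
$\left(-633 + u{\left(33 \right)}\right) \left(D{\left(57 \right)} - 3998\right) = \left(-633 - \frac{33}{5}\right) \left(\left(-3 + 57\right) - 3998\right) = \left(-633 - \frac{33}{5}\right) \left(54 - 3998\right) = \left(- \frac{3198}{5}\right) \left(-3944\right) = \frac{12612912}{5}$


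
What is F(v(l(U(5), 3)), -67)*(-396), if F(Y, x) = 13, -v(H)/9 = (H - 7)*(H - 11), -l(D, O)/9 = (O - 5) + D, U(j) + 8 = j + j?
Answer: -5148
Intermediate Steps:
U(j) = -8 + 2*j (U(j) = -8 + (j + j) = -8 + 2*j)
l(D, O) = 45 - 9*D - 9*O (l(D, O) = -9*((O - 5) + D) = -9*((-5 + O) + D) = -9*(-5 + D + O) = 45 - 9*D - 9*O)
v(H) = -9*(-11 + H)*(-7 + H) (v(H) = -9*(H - 7)*(H - 11) = -9*(-7 + H)*(-11 + H) = -9*(-11 + H)*(-7 + H))
F(v(l(U(5), 3)), -67)*(-396) = 13*(-396) = -5148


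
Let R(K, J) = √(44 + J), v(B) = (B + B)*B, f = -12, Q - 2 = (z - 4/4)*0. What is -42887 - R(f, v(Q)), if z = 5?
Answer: -42887 - 2*√13 ≈ -42894.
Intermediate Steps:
Q = 2 (Q = 2 + (5 - 4/4)*0 = 2 + (5 - 4*¼)*0 = 2 + (5 - 1)*0 = 2 + 4*0 = 2 + 0 = 2)
v(B) = 2*B² (v(B) = (2*B)*B = 2*B²)
-42887 - R(f, v(Q)) = -42887 - √(44 + 2*2²) = -42887 - √(44 + 2*4) = -42887 - √(44 + 8) = -42887 - √52 = -42887 - 2*√13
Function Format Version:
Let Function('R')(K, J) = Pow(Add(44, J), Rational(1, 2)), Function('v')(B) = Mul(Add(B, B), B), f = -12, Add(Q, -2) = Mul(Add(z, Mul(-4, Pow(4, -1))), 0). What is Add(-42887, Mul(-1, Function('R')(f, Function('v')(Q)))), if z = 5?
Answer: Add(-42887, Mul(-2, Pow(13, Rational(1, 2)))) ≈ -42894.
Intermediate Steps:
Q = 2 (Q = Add(2, Mul(Add(5, Mul(-4, Pow(4, -1))), 0)) = Add(2, Mul(Add(5, Mul(-4, Rational(1, 4))), 0)) = Add(2, Mul(Add(5, -1), 0)) = Add(2, Mul(4, 0)) = Add(2, 0) = 2)
Function('v')(B) = Mul(2, Pow(B, 2)) (Function('v')(B) = Mul(Mul(2, B), B) = Mul(2, Pow(B, 2)))
Add(-42887, Mul(-1, Function('R')(f, Function('v')(Q)))) = Add(-42887, Mul(-1, Pow(Add(44, Mul(2, Pow(2, 2))), Rational(1, 2)))) = Add(-42887, Mul(-1, Pow(Add(44, Mul(2, 4)), Rational(1, 2)))) = Add(-42887, Mul(-1, Pow(Add(44, 8), Rational(1, 2)))) = Add(-42887, Mul(-1, Pow(52, Rational(1, 2)))) = Add(-42887, Mul(-1, Mul(2, Pow(13, Rational(1, 2))))) = Add(-42887, Mul(-2, Pow(13, Rational(1, 2))))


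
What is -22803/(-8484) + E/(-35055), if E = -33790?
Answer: 72402235/19827108 ≈ 3.6517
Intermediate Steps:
-22803/(-8484) + E/(-35055) = -22803/(-8484) - 33790/(-35055) = -22803*(-1/8484) - 33790*(-1/35055) = 7601/2828 + 6758/7011 = 72402235/19827108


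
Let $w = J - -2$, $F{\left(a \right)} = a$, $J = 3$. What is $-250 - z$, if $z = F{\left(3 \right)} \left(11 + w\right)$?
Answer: $-298$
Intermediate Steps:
$w = 5$ ($w = 3 - -2 = 3 + 2 = 5$)
$z = 48$ ($z = 3 \left(11 + 5\right) = 3 \cdot 16 = 48$)
$-250 - z = -250 - 48 = -298$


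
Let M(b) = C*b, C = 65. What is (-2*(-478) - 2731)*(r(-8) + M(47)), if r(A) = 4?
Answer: -5429725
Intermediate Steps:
M(b) = 65*b
(-2*(-478) - 2731)*(r(-8) + M(47)) = (-2*(-478) - 2731)*(4 + 65*47) = (956 - 2731)*(4 + 3055) = -1775*3059 = -5429725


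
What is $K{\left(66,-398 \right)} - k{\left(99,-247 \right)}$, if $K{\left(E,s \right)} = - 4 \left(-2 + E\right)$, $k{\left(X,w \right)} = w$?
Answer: $-9$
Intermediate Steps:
$K{\left(E,s \right)} = 8 - 4 E$
$K{\left(66,-398 \right)} - k{\left(99,-247 \right)} = \left(8 - 264\right) - -247 = \left(8 - 264\right) + 247 = -256 + 247 = -9$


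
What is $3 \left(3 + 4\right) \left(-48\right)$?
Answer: $-1008$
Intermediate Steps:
$3 \left(3 + 4\right) \left(-48\right) = 3 \cdot 7 \left(-48\right) = 21 \left(-48\right) = -1008$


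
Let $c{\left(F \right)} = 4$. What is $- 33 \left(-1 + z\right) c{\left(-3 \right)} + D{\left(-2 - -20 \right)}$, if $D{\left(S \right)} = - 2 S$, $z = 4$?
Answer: $-432$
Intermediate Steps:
$- 33 \left(-1 + z\right) c{\left(-3 \right)} + D{\left(-2 - -20 \right)} = - 33 \left(-1 + 4\right) 4 - 2 \left(-2 - -20\right) = - 33 \cdot 3 \cdot 4 - 2 \left(-2 + 20\right) = \left(-33\right) 12 - 36 = -396 - 36 = -432$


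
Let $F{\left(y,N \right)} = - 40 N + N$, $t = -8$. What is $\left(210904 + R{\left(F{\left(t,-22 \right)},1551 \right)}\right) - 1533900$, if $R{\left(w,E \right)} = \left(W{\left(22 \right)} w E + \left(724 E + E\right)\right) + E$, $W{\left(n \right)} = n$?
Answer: $29079706$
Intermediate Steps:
$F{\left(y,N \right)} = - 39 N$
$R{\left(w,E \right)} = 726 E + 22 E w$ ($R{\left(w,E \right)} = \left(22 w E + \left(724 E + E\right)\right) + E = \left(22 E w + 725 E\right) + E = \left(725 E + 22 E w\right) + E = 726 E + 22 E w$)
$\left(210904 + R{\left(F{\left(t,-22 \right)},1551 \right)}\right) - 1533900 = \left(210904 + 22 \cdot 1551 \left(33 - -858\right)\right) - 1533900 = \left(210904 + 22 \cdot 1551 \left(33 + 858\right)\right) - 1533900 = \left(210904 + 22 \cdot 1551 \cdot 891\right) - 1533900 = \left(210904 + 30402702\right) - 1533900 = 30613606 - 1533900 = 29079706$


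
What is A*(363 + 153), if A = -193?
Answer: -99588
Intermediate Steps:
A*(363 + 153) = -193*(363 + 153) = -193*516 = -99588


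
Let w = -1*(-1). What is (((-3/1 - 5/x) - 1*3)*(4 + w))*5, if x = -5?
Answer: -125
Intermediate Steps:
w = 1
(((-3/1 - 5/x) - 1*3)*(4 + w))*5 = (((-3/1 - 5/(-5)) - 1*3)*(4 + 1))*5 = (((-3*1 - 5*(-1/5)) - 3)*5)*5 = (((-3 + 1) - 3)*5)*5 = ((-2 - 3)*5)*5 = -5*5*5 = -25*5 = -125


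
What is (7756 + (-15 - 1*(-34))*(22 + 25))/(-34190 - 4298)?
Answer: -8649/38488 ≈ -0.22472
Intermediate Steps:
(7756 + (-15 - 1*(-34))*(22 + 25))/(-34190 - 4298) = (7756 + (-15 + 34)*47)/(-38488) = (7756 + 19*47)*(-1/38488) = (7756 + 893)*(-1/38488) = 8649*(-1/38488) = -8649/38488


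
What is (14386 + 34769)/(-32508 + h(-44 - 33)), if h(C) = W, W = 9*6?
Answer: -16385/10818 ≈ -1.5146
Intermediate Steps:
W = 54
h(C) = 54
(14386 + 34769)/(-32508 + h(-44 - 33)) = (14386 + 34769)/(-32508 + 54) = 49155/(-32454) = 49155*(-1/32454) = -16385/10818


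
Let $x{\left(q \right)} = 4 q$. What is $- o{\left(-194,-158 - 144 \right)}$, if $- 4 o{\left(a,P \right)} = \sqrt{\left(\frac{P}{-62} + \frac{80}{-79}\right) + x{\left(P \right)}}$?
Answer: $\frac{i \sqrt{7221961407}}{9796} \approx 8.6752 i$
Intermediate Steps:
$o{\left(a,P \right)} = - \frac{\sqrt{- \frac{80}{79} + \frac{247 P}{62}}}{4}$ ($o{\left(a,P \right)} = - \frac{\sqrt{\left(\frac{P}{-62} + \frac{80}{-79}\right) + 4 P}}{4} = - \frac{\sqrt{\left(P \left(- \frac{1}{62}\right) + 80 \left(- \frac{1}{79}\right)\right) + 4 P}}{4} = - \frac{\sqrt{\left(- \frac{P}{62} - \frac{80}{79}\right) + 4 P}}{4} = - \frac{\sqrt{\left(- \frac{80}{79} - \frac{P}{62}\right) + 4 P}}{4} = - \frac{\sqrt{- \frac{80}{79} + \frac{247 P}{62}}}{4}$)
$- o{\left(-194,-158 - 144 \right)} = - \frac{\left(-1\right) \sqrt{-24294080 + 95574674 \left(-158 - 144\right)}}{19592} = - \frac{\left(-1\right) \sqrt{-24294080 + 95574674 \left(-302\right)}}{19592} = - \frac{\left(-1\right) \sqrt{-24294080 - 28863551548}}{19592} = - \frac{\left(-1\right) \sqrt{-28887845628}}{19592} = - \frac{\left(-1\right) 2 i \sqrt{7221961407}}{19592} = - \frac{\left(-1\right) i \sqrt{7221961407}}{9796} = \frac{i \sqrt{7221961407}}{9796}$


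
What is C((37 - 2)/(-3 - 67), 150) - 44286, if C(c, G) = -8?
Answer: -44294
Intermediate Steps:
C((37 - 2)/(-3 - 67), 150) - 44286 = -8 - 44286 = -44294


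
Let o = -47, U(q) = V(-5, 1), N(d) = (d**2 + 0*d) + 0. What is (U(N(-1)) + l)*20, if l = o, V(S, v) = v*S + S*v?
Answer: -1140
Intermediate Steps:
N(d) = d**2 (N(d) = (d**2 + 0) + 0 = d**2 + 0 = d**2)
V(S, v) = 2*S*v (V(S, v) = S*v + S*v = 2*S*v)
U(q) = -10 (U(q) = 2*(-5)*1 = -10)
l = -47
(U(N(-1)) + l)*20 = (-10 - 47)*20 = -57*20 = -1140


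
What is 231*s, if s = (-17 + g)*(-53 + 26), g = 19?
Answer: -12474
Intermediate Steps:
s = -54 (s = (-17 + 19)*(-53 + 26) = 2*(-27) = -54)
231*s = 231*(-54) = -12474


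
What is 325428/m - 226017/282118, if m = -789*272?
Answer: -5846423035/2522699156 ≈ -2.3175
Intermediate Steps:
m = -214608
325428/m - 226017/282118 = 325428/(-214608) - 226017/282118 = 325428*(-1/214608) - 226017*1/282118 = -27119/17884 - 226017/282118 = -5846423035/2522699156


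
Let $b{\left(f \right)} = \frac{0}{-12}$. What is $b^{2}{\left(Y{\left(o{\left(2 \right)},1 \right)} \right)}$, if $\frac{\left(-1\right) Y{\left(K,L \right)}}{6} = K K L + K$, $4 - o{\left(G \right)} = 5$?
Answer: $0$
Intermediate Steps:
$o{\left(G \right)} = -1$ ($o{\left(G \right)} = 4 - 5 = -1$)
$Y{\left(K,L \right)} = - 6 K - 6 L K^{2}$ ($Y{\left(K,L \right)} = - 6 \left(K K L + K\right) = - 6 \left(K^{2} L + K\right) = - 6 \left(L K^{2} + K\right) = - 6 \left(K + L K^{2}\right) = - 6 K - 6 L K^{2}$)
$b{\left(f \right)} = 0$ ($b{\left(f \right)} = 0 \left(- \frac{1}{12}\right) = 0$)
$b^{2}{\left(Y{\left(o{\left(2 \right)},1 \right)} \right)} = 0^{2} = 0$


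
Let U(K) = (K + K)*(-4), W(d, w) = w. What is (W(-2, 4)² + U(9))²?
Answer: 3136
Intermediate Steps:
U(K) = -8*K (U(K) = (2*K)*(-4) = -8*K)
(W(-2, 4)² + U(9))² = (4² - 8*9)² = (16 - 72)² = (-56)² = 3136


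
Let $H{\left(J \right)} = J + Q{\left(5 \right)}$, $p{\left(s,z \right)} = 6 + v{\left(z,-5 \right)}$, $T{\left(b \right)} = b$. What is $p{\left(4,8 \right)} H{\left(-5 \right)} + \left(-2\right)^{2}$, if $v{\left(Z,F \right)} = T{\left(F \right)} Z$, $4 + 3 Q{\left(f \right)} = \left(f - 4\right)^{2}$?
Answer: $208$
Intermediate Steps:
$Q{\left(f \right)} = - \frac{4}{3} + \frac{\left(-4 + f\right)^{2}}{3}$ ($Q{\left(f \right)} = - \frac{4}{3} + \frac{\left(f - 4\right)^{2}}{3} = - \frac{4}{3} + \frac{\left(-4 + f\right)^{2}}{3}$)
$v{\left(Z,F \right)} = F Z$
$p{\left(s,z \right)} = 6 - 5 z$
$H{\left(J \right)} = -1 + J$ ($H{\left(J \right)} = J - \left(\frac{4}{3} - \frac{\left(-4 + 5\right)^{2}}{3}\right) = J - \left(\frac{4}{3} - \frac{1^{2}}{3}\right) = J + \left(- \frac{4}{3} + \frac{1}{3} \cdot 1\right) = J + \left(- \frac{4}{3} + \frac{1}{3}\right) = J - 1 = -1 + J$)
$p{\left(4,8 \right)} H{\left(-5 \right)} + \left(-2\right)^{2} = \left(6 - 40\right) \left(-1 - 5\right) + \left(-2\right)^{2} = \left(6 - 40\right) \left(-6\right) + 4 = \left(-34\right) \left(-6\right) + 4 = 204 + 4 = 208$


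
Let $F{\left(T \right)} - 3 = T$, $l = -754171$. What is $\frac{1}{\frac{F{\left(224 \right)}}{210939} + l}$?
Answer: $- \frac{210939}{159084076342} \approx -1.326 \cdot 10^{-6}$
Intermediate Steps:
$F{\left(T \right)} = 3 + T$
$\frac{1}{\frac{F{\left(224 \right)}}{210939} + l} = \frac{1}{\frac{3 + 224}{210939} - 754171} = \frac{1}{227 \cdot \frac{1}{210939} - 754171} = \frac{1}{\frac{227}{210939} - 754171} = \frac{1}{- \frac{159084076342}{210939}} = - \frac{210939}{159084076342}$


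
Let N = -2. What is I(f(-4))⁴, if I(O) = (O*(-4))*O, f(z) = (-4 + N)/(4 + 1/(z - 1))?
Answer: 167961600000000/16983563041 ≈ 9889.7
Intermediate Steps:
f(z) = -6/(4 + 1/(-1 + z)) (f(z) = (-4 - 2)/(4 + 1/(z - 1)) = -6/(4 + 1/(-1 + z)))
I(O) = -4*O² (I(O) = (-4*O)*O = -4*O²)
I(f(-4))⁴ = (-4*36*(1 - 1*(-4))²/(-3 + 4*(-4))²)⁴ = (-4*36*(1 + 4)²/(-3 - 16)²)⁴ = (-4*(6*5/(-19))²)⁴ = (-4*(6*(-1/19)*5)²)⁴ = (-4*(-30/19)²)⁴ = (-4*900/361)⁴ = (-3600/361)⁴ = 167961600000000/16983563041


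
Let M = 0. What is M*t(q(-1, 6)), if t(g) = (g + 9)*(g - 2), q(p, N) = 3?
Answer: 0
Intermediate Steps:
t(g) = (-2 + g)*(9 + g) (t(g) = (9 + g)*(-2 + g) = (-2 + g)*(9 + g))
M*t(q(-1, 6)) = 0*(-18 + 3² + 7*3) = 0*(-18 + 9 + 21) = 0*12 = 0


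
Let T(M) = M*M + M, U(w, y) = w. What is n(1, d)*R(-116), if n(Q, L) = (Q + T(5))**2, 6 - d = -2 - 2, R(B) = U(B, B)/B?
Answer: 961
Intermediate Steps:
T(M) = M + M**2 (T(M) = M**2 + M = M + M**2)
R(B) = 1 (R(B) = B/B = 1)
d = 10 (d = 6 - (-2 - 2) = 6 - 1*(-4) = 6 + 4 = 10)
n(Q, L) = (30 + Q)**2 (n(Q, L) = (Q + 5*(1 + 5))**2 = (Q + 5*6)**2 = (Q + 30)**2 = (30 + Q)**2)
n(1, d)*R(-116) = (30 + 1)**2*1 = 31**2*1 = 961*1 = 961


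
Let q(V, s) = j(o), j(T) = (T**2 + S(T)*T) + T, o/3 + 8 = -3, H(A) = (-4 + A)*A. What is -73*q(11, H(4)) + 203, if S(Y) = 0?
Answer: -76885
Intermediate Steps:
H(A) = A*(-4 + A)
o = -33 (o = -24 + 3*(-3) = -24 - 9 = -33)
j(T) = T + T**2 (j(T) = (T**2 + 0*T) + T = (T**2 + 0) + T = T**2 + T = T + T**2)
q(V, s) = 1056 (q(V, s) = -33*(1 - 33) = -33*(-32) = 1056)
-73*q(11, H(4)) + 203 = -73*1056 + 203 = -77088 + 203 = -76885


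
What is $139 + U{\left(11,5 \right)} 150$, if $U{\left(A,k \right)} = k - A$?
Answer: $-761$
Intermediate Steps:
$139 + U{\left(11,5 \right)} 150 = 139 + \left(5 - 11\right) 150 = 139 - 900 = -761$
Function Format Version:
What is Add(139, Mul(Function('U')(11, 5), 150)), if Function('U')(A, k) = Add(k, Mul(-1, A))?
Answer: -761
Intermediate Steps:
Add(139, Mul(Function('U')(11, 5), 150)) = Add(139, Mul(Add(5, Mul(-1, 11)), 150)) = Add(139, Mul(Add(5, -11), 150)) = Add(139, Mul(-6, 150)) = Add(139, -900) = -761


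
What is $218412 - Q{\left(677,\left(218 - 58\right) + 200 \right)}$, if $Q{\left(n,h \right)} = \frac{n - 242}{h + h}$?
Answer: $\frac{10483747}{48} \approx 2.1841 \cdot 10^{5}$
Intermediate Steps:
$Q{\left(n,h \right)} = \frac{-242 + n}{2 h}$
$218412 - Q{\left(677,\left(218 - 58\right) + 200 \right)} = 218412 - \frac{-242 + 677}{2 \left(\left(218 - 58\right) + 200\right)} = 218412 - \frac{1}{2} \frac{1}{160 + 200} \cdot 435 = 218412 - \frac{1}{2} \cdot \frac{1}{360} \cdot 435 = 218412 - \frac{29}{48} = \frac{10483747}{48}$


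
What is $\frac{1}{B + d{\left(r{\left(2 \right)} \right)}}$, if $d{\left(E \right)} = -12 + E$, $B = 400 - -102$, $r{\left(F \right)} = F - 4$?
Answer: $\frac{1}{488} \approx 0.0020492$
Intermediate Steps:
$r{\left(F \right)} = -4 + F$
$B = 502$ ($B = 400 + 102 = 502$)
$\frac{1}{B + d{\left(r{\left(2 \right)} \right)}} = \frac{1}{502 + \left(-12 + \left(-4 + 2\right)\right)} = \frac{1}{502 - 14} = \frac{1}{488}$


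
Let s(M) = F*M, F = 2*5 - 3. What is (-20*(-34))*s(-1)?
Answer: -4760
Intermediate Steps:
F = 7 (F = 10 - 3 = 7)
s(M) = 7*M
(-20*(-34))*s(-1) = (-20*(-34))*(7*(-1)) = 680*(-7) = -4760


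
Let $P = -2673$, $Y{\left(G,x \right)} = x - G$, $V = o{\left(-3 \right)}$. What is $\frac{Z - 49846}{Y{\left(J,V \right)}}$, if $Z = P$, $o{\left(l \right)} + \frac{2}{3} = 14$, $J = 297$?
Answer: $\frac{157557}{851} \approx 185.14$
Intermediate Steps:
$o{\left(l \right)} = \frac{40}{3}$ ($o{\left(l \right)} = - \frac{2}{3} + 14 = \frac{40}{3}$)
$V = \frac{40}{3} \approx 13.333$
$Z = -2673$
$\frac{Z - 49846}{Y{\left(J,V \right)}} = \frac{-2673 - 49846}{\frac{40}{3} - 297} = - \frac{52519}{\frac{40}{3} - 297} = - \frac{52519}{- \frac{851}{3}} = \left(-52519\right) \left(- \frac{3}{851}\right) = \frac{157557}{851}$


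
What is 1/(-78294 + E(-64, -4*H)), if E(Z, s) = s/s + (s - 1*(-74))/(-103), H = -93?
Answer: -103/8064625 ≈ -1.2772e-5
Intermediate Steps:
E(Z, s) = 29/103 - s/103 (E(Z, s) = 1 + (s + 74)*(-1/103) = 1 + (74 + s)*(-1/103) = 1 + (-74/103 - s/103) = 29/103 - s/103)
1/(-78294 + E(-64, -4*H)) = 1/(-78294 + (29/103 - (-4)*(-93)/103)) = 1/(-78294 + (29/103 - 1/103*372)) = 1/(-78294 + (29/103 - 372/103)) = 1/(-78294 - 343/103) = 1/(-8064625/103) = -103/8064625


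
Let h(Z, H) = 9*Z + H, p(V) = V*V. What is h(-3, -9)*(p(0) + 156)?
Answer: -5616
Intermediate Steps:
p(V) = V**2
h(Z, H) = H + 9*Z
h(-3, -9)*(p(0) + 156) = (-9 + 9*(-3))*(0**2 + 156) = (-9 - 27)*(0 + 156) = -36*156 = -5616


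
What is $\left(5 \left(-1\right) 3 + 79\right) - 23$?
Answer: $41$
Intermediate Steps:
$\left(5 \left(-1\right) 3 + 79\right) - 23 = \left(\left(-5\right) 3 + 79\right) - 23 = \left(-15 + 79\right) - 23 = 64 - 23 = 41$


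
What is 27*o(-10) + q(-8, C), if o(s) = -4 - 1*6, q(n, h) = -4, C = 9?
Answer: -274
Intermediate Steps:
o(s) = -10 (o(s) = -4 - 6 = -10)
27*o(-10) + q(-8, C) = 27*(-10) - 4 = -270 - 4 = -274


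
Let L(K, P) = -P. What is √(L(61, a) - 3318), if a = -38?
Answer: 4*I*√205 ≈ 57.271*I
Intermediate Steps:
√(L(61, a) - 3318) = √(-1*(-38) - 3318) = √(38 - 3318) = √(-3280) = 4*I*√205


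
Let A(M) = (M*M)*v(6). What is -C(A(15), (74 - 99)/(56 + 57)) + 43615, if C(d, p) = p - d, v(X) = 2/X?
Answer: 4936995/113 ≈ 43690.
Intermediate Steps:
A(M) = M**2/3 (A(M) = (M*M)*(2/6) = M**2*(2*(1/6)) = M**2*(1/3) = M**2/3)
-C(A(15), (74 - 99)/(56 + 57)) + 43615 = -((74 - 99)/(56 + 57) - 15**2/3) + 43615 = -(-25/113 - 225/3) + 43615 = -(-25*1/113 - 1*75) + 43615 = -(-25/113 - 75) + 43615 = -1*(-8500/113) + 43615 = 8500/113 + 43615 = 4936995/113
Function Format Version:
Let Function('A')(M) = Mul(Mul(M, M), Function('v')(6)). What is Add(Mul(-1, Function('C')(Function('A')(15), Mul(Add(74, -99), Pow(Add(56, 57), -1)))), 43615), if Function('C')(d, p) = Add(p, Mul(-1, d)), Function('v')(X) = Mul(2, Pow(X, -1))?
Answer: Rational(4936995, 113) ≈ 43690.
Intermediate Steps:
Function('A')(M) = Mul(Rational(1, 3), Pow(M, 2)) (Function('A')(M) = Mul(Mul(M, M), Mul(2, Pow(6, -1))) = Mul(Pow(M, 2), Mul(2, Rational(1, 6))) = Mul(Pow(M, 2), Rational(1, 3)) = Mul(Rational(1, 3), Pow(M, 2)))
Add(Mul(-1, Function('C')(Function('A')(15), Mul(Add(74, -99), Pow(Add(56, 57), -1)))), 43615) = Add(Mul(-1, Add(Mul(Add(74, -99), Pow(Add(56, 57), -1)), Mul(-1, Mul(Rational(1, 3), Pow(15, 2))))), 43615) = Add(Mul(-1, Add(Mul(-25, Pow(113, -1)), Mul(-1, Mul(Rational(1, 3), 225)))), 43615) = Add(Mul(-1, Add(Mul(-25, Rational(1, 113)), Mul(-1, 75))), 43615) = Add(Mul(-1, Add(Rational(-25, 113), -75)), 43615) = Add(Mul(-1, Rational(-8500, 113)), 43615) = Add(Rational(8500, 113), 43615) = Rational(4936995, 113)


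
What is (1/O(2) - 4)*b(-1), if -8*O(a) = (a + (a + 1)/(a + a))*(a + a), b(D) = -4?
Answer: 208/11 ≈ 18.909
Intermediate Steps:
O(a) = -a*(a + (1 + a)/(2*a))/4 (O(a) = -(a + (a + 1)/(a + a))*(a + a)/8 = -(a + (1 + a)/((2*a)))*2*a/8 = -(a + (1 + a)*(1/(2*a)))*2*a/8 = -(a + (1 + a)/(2*a))*2*a/8 = -a*(a + (1 + a)/(2*a))/4)
(1/O(2) - 4)*b(-1) = (1/(-⅛ - ¼*2² - ⅛*2) - 4)*(-4) = (1/(-⅛ - ¼*4 - ¼) - 4)*(-4) = (1/(-⅛ - 1 - ¼) - 4)*(-4) = (1/(-11/8) - 4)*(-4) = (-8/11 - 4)*(-4) = -52/11*(-4) = 208/11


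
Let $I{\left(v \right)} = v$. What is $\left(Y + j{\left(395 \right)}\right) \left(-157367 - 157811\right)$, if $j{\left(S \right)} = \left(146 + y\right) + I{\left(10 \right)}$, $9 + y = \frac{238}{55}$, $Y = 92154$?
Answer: $- \frac{1600093464154}{55} \approx -2.9093 \cdot 10^{10}$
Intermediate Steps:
$y = - \frac{257}{55}$ ($y = -9 + \frac{238}{55} = - \frac{257}{55} \approx -4.6727$)
$j{\left(S \right)} = \frac{8323}{55}$ ($j{\left(S \right)} = \left(146 - \frac{257}{55}\right) + 10 = \frac{7773}{55} + 10 = \frac{8323}{55}$)
$\left(Y + j{\left(395 \right)}\right) \left(-157367 - 157811\right) = \left(92154 + \frac{8323}{55}\right) \left(-157367 - 157811\right) = \frac{5076793}{55} \left(-315178\right) = - \frac{1600093464154}{55}$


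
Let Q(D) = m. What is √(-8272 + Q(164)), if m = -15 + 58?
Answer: I*√8229 ≈ 90.714*I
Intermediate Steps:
m = 43
Q(D) = 43
√(-8272 + Q(164)) = √(-8272 + 43) = √(-8229) = I*√8229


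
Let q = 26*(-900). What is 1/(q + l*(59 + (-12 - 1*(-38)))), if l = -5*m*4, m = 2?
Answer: -1/26800 ≈ -3.7313e-5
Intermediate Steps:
l = -40 (l = -5*2*4 = -10*4 = -40)
q = -23400
1/(q + l*(59 + (-12 - 1*(-38)))) = 1/(-23400 - 40*(59 + (-12 - 1*(-38)))) = 1/(-23400 - 40*(59 + (-12 + 38))) = 1/(-23400 - 40*(59 + 26)) = 1/(-23400 - 40*85) = 1/(-23400 - 3400) = 1/(-26800) = -1/26800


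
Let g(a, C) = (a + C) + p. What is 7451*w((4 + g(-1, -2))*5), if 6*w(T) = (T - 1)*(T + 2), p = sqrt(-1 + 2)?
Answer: 134118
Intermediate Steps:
p = 1 (p = sqrt(1) = 1)
g(a, C) = 1 + C + a (g(a, C) = (a + C) + 1 = (C + a) + 1 = 1 + C + a)
w(T) = (-1 + T)*(2 + T)/6 (w(T) = ((T - 1)*(T + 2))/6 = ((-1 + T)*(2 + T))/6 = (-1 + T)*(2 + T)/6)
7451*w((4 + g(-1, -2))*5) = 7451*(-1/3 + ((4 + (1 - 2 - 1))*5)/6 + ((4 + (1 - 2 - 1))*5)**2/6) = 7451*(-1/3 + ((4 - 2)*5)/6 + ((4 - 2)*5)**2/6) = 7451*(-1/3 + (2*5)/6 + (2*5)**2/6) = 7451*(-1/3 + (1/6)*10 + (1/6)*10**2) = 7451*(-1/3 + 5/3 + (1/6)*100) = 7451*(-1/3 + 5/3 + 50/3) = 7451*18 = 134118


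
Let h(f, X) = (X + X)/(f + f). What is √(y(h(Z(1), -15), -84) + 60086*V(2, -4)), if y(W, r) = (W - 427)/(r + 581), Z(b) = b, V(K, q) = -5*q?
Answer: √296835435806/497 ≈ 1096.2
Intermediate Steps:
h(f, X) = X/f (h(f, X) = (2*X)/((2*f)) = (2*X)*(1/(2*f)) = X/f)
y(W, r) = (-427 + W)/(581 + r)
√(y(h(Z(1), -15), -84) + 60086*V(2, -4)) = √((-427 - 15/1)/(581 - 84) + 60086*(-5*(-4))) = √((-427 - 15*1)/497 + 60086*20) = √((-427 - 15)/497 + 1201720) = √((1/497)*(-442) + 1201720) = √(-442/497 + 1201720) = √(597254398/497) = √296835435806/497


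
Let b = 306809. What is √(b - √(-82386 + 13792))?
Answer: √(306809 - I*√68594) ≈ 553.9 - 0.236*I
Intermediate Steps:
√(b - √(-82386 + 13792)) = √(306809 - √(-82386 + 13792)) = √(306809 - √(-68594)) = √(306809 - I*√68594)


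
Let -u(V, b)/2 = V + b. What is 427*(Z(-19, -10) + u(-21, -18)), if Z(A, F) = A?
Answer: 25193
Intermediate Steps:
u(V, b) = -2*V - 2*b (u(V, b) = -2*(V + b) = -2*V - 2*b)
427*(Z(-19, -10) + u(-21, -18)) = 427*(-19 + (-2*(-21) - 2*(-18))) = 427*(-19 + (42 + 36)) = 427*(-19 + 78) = 427*59 = 25193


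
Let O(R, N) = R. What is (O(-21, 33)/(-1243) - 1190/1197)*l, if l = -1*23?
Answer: 4777537/212553 ≈ 22.477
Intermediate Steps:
l = -23
(O(-21, 33)/(-1243) - 1190/1197)*l = (-21/(-1243) - 1190/1197)*(-23) = (-21*(-1/1243) - 1190*1/1197)*(-23) = (21/1243 - 170/171)*(-23) = -207719/212553*(-23) = 4777537/212553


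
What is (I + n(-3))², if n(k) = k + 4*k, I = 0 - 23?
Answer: 1444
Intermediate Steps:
I = -23
n(k) = 5*k
(I + n(-3))² = (-23 + 5*(-3))² = (-23 - 15)² = (-38)² = 1444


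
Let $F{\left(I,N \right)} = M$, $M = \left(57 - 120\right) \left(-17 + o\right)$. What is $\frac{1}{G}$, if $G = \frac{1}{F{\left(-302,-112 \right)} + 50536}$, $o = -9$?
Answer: $52174$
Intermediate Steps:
$M = 1638$ ($M = \left(57 - 120\right) \left(-17 - 9\right) = \left(-63\right) \left(-26\right) = 1638$)
$F{\left(I,N \right)} = 1638$
$G = \frac{1}{52174}$ ($G = \frac{1}{1638 + 50536} = \frac{1}{52174} \approx 1.9167 \cdot 10^{-5}$)
$\frac{1}{G} = \frac{1}{\frac{1}{52174}} = 52174$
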